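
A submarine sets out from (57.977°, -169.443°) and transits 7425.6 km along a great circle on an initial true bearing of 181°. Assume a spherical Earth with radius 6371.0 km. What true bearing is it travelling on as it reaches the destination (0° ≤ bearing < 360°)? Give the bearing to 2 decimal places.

δ = 7425.6/6371 = 1.165531 rad (66.7800°).
Start latitude φ₁ = 1.011890 rad; initial bearing θ = 3.159046 rad.
sin φ₂ = sin φ₁ cos δ + cos φ₁ sin δ cos θ = (0.847835)(0.394262) + (0.530260)(0.918998)(-0.999848) = -0.152964
φ₂ = asin(-0.152964) = -0.153567 rad = -8.799°.
For the longitude increment, Δλ = atan2( sin θ sin δ cos φ₁, cos δ − sin φ₁ sin φ₂ ) = atan2(-0.008505, 0.523950) = -0.930°.
λ₂ = -169.443° + -0.930° = -170.373°.
The forward bearing on arrival equals the back-azimuth from the destination plus 180°.
Back-azimuth from P₂ (-8.80°, -170.37°) to P₁ (57.98°, -169.44°), with Δλ' = λ₁ − λ₂ = 0.93°: atan2( sin Δλ' cos φ₁ , cos φ₂ sin φ₁ − sin φ₂ cos φ₁ cos Δλ' ) = 0.54°.
Final bearing = (0.54° + 180°) mod 360° = 180.54°.

final bearing 180.54°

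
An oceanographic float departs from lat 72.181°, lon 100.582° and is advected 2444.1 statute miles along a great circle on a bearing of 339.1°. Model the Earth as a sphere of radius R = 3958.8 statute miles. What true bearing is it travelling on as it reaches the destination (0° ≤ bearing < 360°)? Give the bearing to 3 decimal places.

The arc subtends δ = 2444.1/3958.8 = 0.617384 rad at the centre.
Start latitude φ₁ = 1.259796 rad; initial bearing θ = 5.918411 rad.
sin φ₂ = sin φ₁ cos δ + cos φ₁ sin δ cos θ = (0.952028)(0.815396) + (0.306011)(0.578904)(0.934204) = 0.941775
φ₂ = asin(0.941775) = 1.227870 rad = 70.352°.
For the longitude increment, Δλ = atan2( sin θ sin δ cos φ₁, cos δ − sin φ₁ sin φ₂ ) = atan2(-0.063197, -0.081200) = -142.107°.
Hence λ₂ = 100.582° + -142.107° = -41.525°.
The forward bearing on arrival equals the back-azimuth from the destination plus 180°.
Back-azimuth from P₂ (70.352°, -41.525°) to P₁ (72.181°, 100.582°), with Δλ' = λ₁ − λ₂ = 142.107°: atan2( sin Δλ' cos φ₁ , cos φ₂ sin φ₁ − sin φ₂ cos φ₁ cos Δλ' ) = 18.945°.
Final bearing = (18.945° + 180°) mod 360° = 198.945°.

final bearing 198.945°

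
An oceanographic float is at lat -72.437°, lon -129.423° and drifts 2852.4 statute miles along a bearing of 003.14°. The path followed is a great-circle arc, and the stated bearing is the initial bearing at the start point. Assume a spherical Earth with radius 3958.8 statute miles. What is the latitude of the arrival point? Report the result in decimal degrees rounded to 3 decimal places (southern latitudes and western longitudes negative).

latitude -31.174°

Angular distance δ = d/R = 2852.4 / 3958.8 = 0.720521 rad.
Converting: φ₁ = -1.264264 rad, θ = 0.054803 rad.
Destination latitude: φ₂ = arcsin( sin φ₁ cos δ + cos φ₁ sin δ cos θ ) = arcsin(-0.517641) = -31.174°.
Then Δλ = atan2(0.010905, 0.257950) = 0.042252 rad, from sin θ sin δ cos φ₁ over cos δ − sin φ₁ sin φ₂.
λ₂ = λ₁ + Δλ = -127.002°.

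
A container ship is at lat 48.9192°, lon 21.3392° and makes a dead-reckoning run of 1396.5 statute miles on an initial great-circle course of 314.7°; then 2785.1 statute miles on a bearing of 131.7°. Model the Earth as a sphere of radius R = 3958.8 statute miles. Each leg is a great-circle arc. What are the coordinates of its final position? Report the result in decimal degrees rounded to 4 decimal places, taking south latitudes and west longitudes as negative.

latitude 26.5381°, longitude 24.4831°

Apply the spherical direct solution leg by leg, carrying full precision between legs.
Leg 1: from (48.9192°, 21.3392°), δ = 1396.5/3958.8 = 0.352758 rad, θ = 314.7° → φ = 60.1186°, λ = -8.1930°.
Leg 2: from (60.1186°, -8.1930°), δ = 2785.1/3958.8 = 0.703521 rad, θ = 131.7° → φ = 26.5381°, λ = 24.4831°.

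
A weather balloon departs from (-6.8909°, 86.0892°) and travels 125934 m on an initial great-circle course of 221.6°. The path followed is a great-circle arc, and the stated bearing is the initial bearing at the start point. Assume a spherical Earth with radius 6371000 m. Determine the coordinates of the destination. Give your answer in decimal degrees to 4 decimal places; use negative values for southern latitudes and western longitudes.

δ = 125934/6371000 = 0.019767 rad (1.1326°).
With φ₁ = -6.8909° = -0.120269 rad and θ = 221.6° = 3.867650 rad:
Destination latitude: φ₂ = arcsin( sin φ₁ cos δ + cos φ₁ sin δ cos θ ) = arcsin(-0.134630) = -7.7372°.
For the longitude increment, Δλ = atan2( sin θ sin δ cos φ₁, cos δ − sin φ₁ sin φ₂ ) = atan2(-0.013028, 0.983652) = -0.7588°.
λ₂ = 86.0892° + -0.7588° = 85.3304°.

latitude -7.7372°, longitude 85.3304°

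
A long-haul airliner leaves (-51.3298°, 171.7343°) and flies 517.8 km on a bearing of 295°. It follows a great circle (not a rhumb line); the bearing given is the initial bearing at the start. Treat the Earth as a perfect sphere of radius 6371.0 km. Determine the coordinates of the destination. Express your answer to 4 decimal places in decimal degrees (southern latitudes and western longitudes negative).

latitude -49.1776°, longitude 165.2717°

Angular distance δ = d/R = 517.8 / 6371 = 0.081275 rad.
Start latitude φ₁ = -0.895874 rad; initial bearing θ = 5.148721 rad.
Applying the spherical law of cosines for sides, sin φ₂ = sin φ₁ cos δ + cos φ₁ sin δ cos θ = -0.756740, so φ₂ = -49.1776°.
Δλ = atan2( sin θ sin δ cos φ₁ , cos δ − sin φ₁ sin φ₂ ) = atan2(-0.045975, 0.405870) = -0.112793 rad = -6.4626°.
Hence λ₂ = 171.7343° + -6.4626° = 165.2717°.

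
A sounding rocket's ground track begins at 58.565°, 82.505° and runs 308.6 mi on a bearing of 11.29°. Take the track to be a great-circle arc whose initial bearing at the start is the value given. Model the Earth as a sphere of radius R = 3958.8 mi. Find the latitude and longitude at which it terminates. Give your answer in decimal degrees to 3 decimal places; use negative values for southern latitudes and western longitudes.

latitude 62.932°, longitude 84.425°

δ = 308.6/3958.8 = 0.077953 rad (4.4664°).
With φ₁ = 58.565° = 1.022152 rad and θ = 11.29° = 0.197048 rad:
Destination latitude: φ₂ = arcsin( sin φ₁ cos δ + cos φ₁ sin δ cos θ ) = arcsin(0.890469) = 62.932°.
Then Δλ = atan2(0.007951, 0.237186) = 0.033510 rad, from sin θ sin δ cos φ₁ over cos δ − sin φ₁ sin φ₂.
λ₂ = 82.505° + 1.920° = 84.425°.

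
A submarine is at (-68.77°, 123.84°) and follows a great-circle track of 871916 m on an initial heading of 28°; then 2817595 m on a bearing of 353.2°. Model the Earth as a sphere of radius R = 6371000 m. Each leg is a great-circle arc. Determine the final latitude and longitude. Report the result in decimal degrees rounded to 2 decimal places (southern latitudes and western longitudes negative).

latitude -36.38°, longitude 127.98°

Apply the spherical direct solution leg by leg, carrying full precision between legs.
Leg 1: from (-68.77°, 123.84°), δ = 871916/6371000 = 0.136857 rad, θ = 28° → φ = -61.62°, λ = 131.58°.
Leg 2: from (-61.62°, 131.58°), δ = 2817595/6371000 = 0.442253 rad, θ = 353.2° → φ = -36.38°, λ = 127.98°.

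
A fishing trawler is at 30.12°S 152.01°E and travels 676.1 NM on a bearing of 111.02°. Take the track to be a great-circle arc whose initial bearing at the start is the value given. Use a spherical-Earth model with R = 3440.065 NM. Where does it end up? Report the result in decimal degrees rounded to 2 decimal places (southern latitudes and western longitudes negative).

latitude -33.56°, longitude 164.64°

The arc subtends δ = 676.1/3440.065 = 0.196537 rad at the centre.
Start latitude φ₁ = -0.525693 rad; initial bearing θ = 1.937665 rad.
Destination latitude: φ₂ = arcsin( sin φ₁ cos δ + cos φ₁ sin δ cos θ ) = arcsin(-0.552738) = -33.56°.
For the longitude increment, Δλ = atan2( sin θ sin δ cos φ₁, cos δ − sin φ₁ sin φ₂ ) = atan2(0.157668, 0.703378) = 12.63°.
Hence λ₂ = 152.01° + 12.63° = 164.64°.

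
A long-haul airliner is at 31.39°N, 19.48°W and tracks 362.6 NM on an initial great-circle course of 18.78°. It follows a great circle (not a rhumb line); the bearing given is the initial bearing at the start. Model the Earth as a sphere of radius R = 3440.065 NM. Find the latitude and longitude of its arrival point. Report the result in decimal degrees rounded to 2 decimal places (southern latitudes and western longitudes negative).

The arc subtends δ = 362.6/3440.065 = 0.105405 rad at the centre.
Start latitude φ₁ = 0.547859 rad; initial bearing θ = 0.327773 rad.
Destination latitude: φ₂ = arcsin( sin φ₁ cos δ + cos φ₁ sin δ cos θ ) = arcsin(0.603000) = 37.09°.
Then Δλ = atan2(0.028914, 0.680371) = 0.042471 rad, from sin θ sin δ cos φ₁ over cos δ − sin φ₁ sin φ₂.
Hence λ₂ = -19.48° + 2.43° = -17.05°.

latitude 37.09°, longitude -17.05°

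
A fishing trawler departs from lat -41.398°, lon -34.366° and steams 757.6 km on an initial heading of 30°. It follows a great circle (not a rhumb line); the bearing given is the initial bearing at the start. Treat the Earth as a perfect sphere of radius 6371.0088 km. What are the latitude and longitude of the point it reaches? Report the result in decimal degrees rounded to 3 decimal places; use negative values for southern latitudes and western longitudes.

latitude -35.419°, longitude -30.192°

The arc subtends δ = 757.6/6371.0088 = 0.118914 rad at the centre.
Start latitude φ₁ = -0.722531 rad; initial bearing θ = 0.523599 rad.
sin φ₂ = sin φ₁ cos δ + cos φ₁ sin δ cos θ = (-0.661286)(0.992938) + (0.750134)(0.118634)(0.866025) = -0.579547
φ₂ = asin(-0.579547) = -0.618173 rad = -35.419°.
Δλ = atan2( sin θ sin δ cos φ₁ , cos δ − sin φ₁ sin φ₂ ) = atan2(0.044496, 0.609692) = 0.072851 rad = 4.174°.
Hence λ₂ = -34.366° + 4.174° = -30.192°.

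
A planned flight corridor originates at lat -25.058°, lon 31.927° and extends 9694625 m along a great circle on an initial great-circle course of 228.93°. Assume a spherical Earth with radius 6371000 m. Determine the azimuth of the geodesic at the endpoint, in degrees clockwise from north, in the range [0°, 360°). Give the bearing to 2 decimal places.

final bearing 299.97°

Central angle δ = d/R = 1.521680 rad.
Converting: φ₁ = -0.437345 rad, θ = 3.995582 rad.
sin φ₂ = sin φ₁ cos δ + cos φ₁ sin δ cos θ = (-0.423535)(0.049096) + (0.905880)(0.998794)(-0.656981) = -0.615222
φ₂ = asin(-0.615222) = -0.662667 rad = -37.968°.
Δλ = atan2( sin θ sin δ cos φ₁ , cos δ − sin φ₁ sin φ₂ ) = atan2(-0.682126, -0.211472) = -1.871419 rad = -107.224°.
λ₂ = λ₁ + Δλ = -75.297°.
The forward bearing on arrival equals the back-azimuth from the destination plus 180°.
Back-azimuth from P₂ (-37.97°, -75.30°) to P₁ (-25.06°, 31.93°), with Δλ' = λ₁ − λ₂ = 107.22°: atan2( sin Δλ' cos φ₁ , cos φ₂ sin φ₁ − sin φ₂ cos φ₁ cos Δλ' ) = 119.97°.
Final bearing = (119.97° + 180°) mod 360° = 299.97°.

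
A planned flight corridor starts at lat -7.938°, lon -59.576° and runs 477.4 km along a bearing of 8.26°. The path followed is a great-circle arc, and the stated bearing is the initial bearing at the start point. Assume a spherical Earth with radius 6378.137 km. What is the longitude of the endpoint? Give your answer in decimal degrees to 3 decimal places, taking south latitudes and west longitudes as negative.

The arc subtends δ = 477.4/6378.137 = 0.074849 rad at the centre.
Converting: φ₁ = -0.138544 rad, θ = 0.144164 rad.
Destination latitude: φ₂ = arcsin( sin φ₁ cos δ + cos φ₁ sin δ cos θ ) = arcsin(-0.064420) = -3.694°.
For the longitude increment, Δλ = atan2( sin θ sin δ cos φ₁, cos δ − sin φ₁ sin φ₂ ) = atan2(0.010640, 0.988304) = 0.617°.
λ₂ = -59.576° + 0.617° = -58.959°.

longitude -58.959°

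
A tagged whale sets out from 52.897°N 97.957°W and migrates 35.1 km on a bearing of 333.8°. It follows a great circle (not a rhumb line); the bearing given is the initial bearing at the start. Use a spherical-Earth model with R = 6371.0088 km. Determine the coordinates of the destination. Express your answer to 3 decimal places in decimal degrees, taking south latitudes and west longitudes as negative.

latitude 53.180°, longitude -98.190°

Angular distance δ = d/R = 35.1 / 6371.0088 = 0.005509 rad.
Start latitude φ₁ = 0.923227 rad; initial bearing θ = 5.825909 rad.
Destination latitude: φ₂ = arcsin( sin φ₁ cos δ + cos φ₁ sin δ cos θ ) = arcsin(0.800522) = 53.180°.
Δλ = atan2( sin θ sin δ cos φ₁ , cos δ − sin φ₁ sin φ₂ ) = atan2(-0.001467, 0.361526) = -0.004059 rad = -0.233°.
Hence λ₂ = -97.957° + -0.233° = -98.190°.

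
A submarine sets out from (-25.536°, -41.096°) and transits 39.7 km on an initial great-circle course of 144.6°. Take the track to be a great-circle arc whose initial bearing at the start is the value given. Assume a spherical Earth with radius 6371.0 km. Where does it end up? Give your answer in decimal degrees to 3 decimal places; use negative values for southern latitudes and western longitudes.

Central angle δ = d/R = 0.006231 rad.
Converting: φ₁ = -0.445687 rad, θ = 2.523746 rad.
Applying the spherical law of cosines for sides, sin φ₂ = sin φ₁ cos δ + cos φ₁ sin δ cos θ = -0.435653, so φ₂ = -25.827°.
Then Δλ = atan2(0.003257, 0.812180) = 0.004010 rad, from sin θ sin δ cos φ₁ over cos δ − sin φ₁ sin φ₂.
λ₂ = λ₁ + Δλ = -40.866°.

latitude -25.827°, longitude -40.866°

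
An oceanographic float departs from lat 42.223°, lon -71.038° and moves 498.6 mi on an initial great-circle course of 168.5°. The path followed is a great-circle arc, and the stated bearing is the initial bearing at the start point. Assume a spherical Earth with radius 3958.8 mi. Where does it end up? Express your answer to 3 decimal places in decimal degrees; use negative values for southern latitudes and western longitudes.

latitude 35.137°, longitude -69.283°

Central angle δ = d/R = 0.125947 rad.
Start latitude φ₁ = 0.736930 rad; initial bearing θ = 2.940880 rad.
Destination latitude: φ₂ = arcsin( sin φ₁ cos δ + cos φ₁ sin δ cos θ ) = arcsin(0.575540) = 35.137°.
For the longitude increment, Δλ = atan2( sin θ sin δ cos φ₁, cos δ − sin φ₁ sin φ₂ ) = atan2(0.018546, 0.605306) = 1.755°.
Hence λ₂ = -71.038° + 1.755° = -69.283°.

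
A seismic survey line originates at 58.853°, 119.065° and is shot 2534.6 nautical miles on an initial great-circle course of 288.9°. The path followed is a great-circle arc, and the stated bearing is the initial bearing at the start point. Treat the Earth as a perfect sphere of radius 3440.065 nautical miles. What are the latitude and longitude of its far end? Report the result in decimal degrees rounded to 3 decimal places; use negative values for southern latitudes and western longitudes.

latitude 48.283°, longitude 46.268°

The arc subtends δ = 2534.6/3440.065 = 0.736788 rad at the centre.
With φ₁ = 58.853° = 1.027179 rad and θ = 288.9° = 5.042256 rad:
sin φ₂ = sin φ₁ cos δ + cos φ₁ sin δ cos θ = (0.855843)(0.740630) + (0.517236)(0.671913)(0.323917) = 0.746437
φ₂ = asin(0.746437) = 0.842691 rad = 48.283°.
Δλ = atan2( sin θ sin δ cos φ₁ , cos δ − sin φ₁ sin φ₂ ) = atan2(-0.328800, 0.101798) = -1.270552 rad = -72.797°.
Hence λ₂ = 119.065° + -72.797° = 46.268°.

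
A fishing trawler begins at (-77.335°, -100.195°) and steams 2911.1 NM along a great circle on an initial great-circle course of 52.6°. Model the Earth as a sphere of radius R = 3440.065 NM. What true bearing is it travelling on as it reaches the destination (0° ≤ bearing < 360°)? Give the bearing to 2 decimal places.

final bearing 12.01°

δ = 2911.1/3440.065 = 0.846234 rad (48.4856°).
Start latitude φ₁ = -1.349750 rad; initial bearing θ = 0.918043 rad.
sin φ₂ = sin φ₁ cos δ + cos φ₁ sin δ cos θ = (-0.975669)(0.662808) + (0.219250)(0.748790)(0.607376) = -0.546966
φ₂ = asin(-0.546966) = -0.578736 rad = -33.159°.
Then Δλ = atan2(0.130421, 0.129150) = 0.790295 rad, from sin θ sin δ cos φ₁ over cos δ − sin φ₁ sin φ₂.
λ₂ = λ₁ + Δλ = -54.914°.
The forward bearing on arrival equals the back-azimuth from the destination plus 180°.
Back-azimuth from P₂ (-33.16°, -54.91°) to P₁ (-77.33°, -100.19°), with Δλ' = λ₁ − λ₂ = -45.28°: atan2( sin Δλ' cos φ₁ , cos φ₂ sin φ₁ − sin φ₂ cos φ₁ cos Δλ' ) = 192.01°.
Final bearing = (192.01° + 180°) mod 360° = 12.01°.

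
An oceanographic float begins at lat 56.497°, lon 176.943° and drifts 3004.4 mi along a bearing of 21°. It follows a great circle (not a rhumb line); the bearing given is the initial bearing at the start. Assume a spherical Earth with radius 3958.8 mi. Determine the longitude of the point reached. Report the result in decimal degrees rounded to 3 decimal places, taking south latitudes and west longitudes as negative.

Angular distance δ = d/R = 3004.4 / 3958.8 = 0.758917 rad.
With φ₁ = 56.497° = 0.986059 rad and θ = 21° = 0.366519 rad:
Applying the spherical law of cosines for sides, sin φ₂ = sin φ₁ cos δ + cos φ₁ sin δ cos θ = 0.959640, so φ₂ = 73.666°.
For the longitude increment, Δλ = atan2( sin θ sin δ cos φ₁, cos δ − sin φ₁ sin φ₂ ) = atan2(0.136122, -0.074621) = 118.731°.
λ₂ = 176.943° + 118.731° = 295.674°, normalized to (−180°, 180°] → -64.326°.

longitude -64.326°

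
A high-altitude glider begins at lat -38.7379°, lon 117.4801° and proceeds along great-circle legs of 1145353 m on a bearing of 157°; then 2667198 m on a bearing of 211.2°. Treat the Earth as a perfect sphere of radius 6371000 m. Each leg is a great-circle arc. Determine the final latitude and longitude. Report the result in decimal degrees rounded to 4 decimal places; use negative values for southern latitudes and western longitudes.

latitude -65.8005°, longitude 92.5692°

Apply the spherical direct solution leg by leg, carrying full precision between legs.
Leg 1: from (-38.7379°, 117.4801°), δ = 1145353/6371000 = 0.179776 rad, θ = 157° → φ = -48.0785°, λ = 123.4827°.
Leg 2: from (-48.0785°, 123.4827°), δ = 2667198/6371000 = 0.418647 rad, θ = 211.2° → φ = -65.8005°, λ = 92.5692°.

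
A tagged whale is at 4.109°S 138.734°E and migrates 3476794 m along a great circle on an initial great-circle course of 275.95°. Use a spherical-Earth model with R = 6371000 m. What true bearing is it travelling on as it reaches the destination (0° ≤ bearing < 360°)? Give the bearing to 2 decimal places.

Central angle δ = d/R = 0.545722 rad.
Converting: φ₁ = -0.071716 rad, θ = 4.816236 rad.
Destination latitude: φ₂ = arcsin( sin φ₁ cos δ + cos φ₁ sin δ cos θ ) = arcsin(-0.007581) = -0.434°.
Δλ = atan2( sin θ sin δ cos φ₁ , cos δ − sin φ₁ sin φ₂ ) = atan2(-0.514912, 0.854210) = -0.542471 rad = -31.081°.
Hence λ₂ = 138.734° + -31.081° = 107.653°.
The forward bearing on arrival equals the back-azimuth from the destination plus 180°.
Back-azimuth from P₂ (-0.43°, 107.65°) to P₁ (-4.11°, 138.73°), with Δλ' = λ₁ − λ₂ = 31.08°: atan2( sin Δλ' cos φ₁ , cos φ₂ sin φ₁ − sin φ₂ cos φ₁ cos Δλ' ) = 97.21°.
Final bearing = (97.21° + 180°) mod 360° = 277.21°.

final bearing 277.21°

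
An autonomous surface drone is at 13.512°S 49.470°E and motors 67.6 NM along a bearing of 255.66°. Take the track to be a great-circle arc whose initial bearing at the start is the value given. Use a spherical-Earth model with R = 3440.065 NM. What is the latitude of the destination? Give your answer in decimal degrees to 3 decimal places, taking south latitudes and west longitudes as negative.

Angular distance δ = d/R = 67.6 / 3440.065 = 0.019651 rad.
Start latitude φ₁ = -0.235829 rad; initial bearing θ = 4.462109 rad.
Applying the spherical law of cosines for sides, sin φ₂ = sin φ₁ cos δ + cos φ₁ sin δ cos θ = -0.238336, so φ₂ = -13.788°.
For the longitude increment, Δλ = atan2( sin θ sin δ cos φ₁, cos δ − sin φ₁ sin φ₂ ) = atan2(-0.018510, 0.944120) = -1.123°.
λ₂ = λ₁ + Δλ = 48.347°.

latitude -13.788°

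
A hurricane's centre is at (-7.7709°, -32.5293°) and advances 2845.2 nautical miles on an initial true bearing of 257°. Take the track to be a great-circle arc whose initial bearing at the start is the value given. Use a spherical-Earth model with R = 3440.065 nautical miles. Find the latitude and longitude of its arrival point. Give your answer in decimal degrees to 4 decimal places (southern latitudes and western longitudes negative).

latitude -14.8077°, longitude -80.4080°

Angular distance δ = d/R = 2845.2 / 3440.065 = 0.827077 rad.
Start latitude φ₁ = -0.135628 rad; initial bearing θ = 4.485496 rad.
Applying the spherical law of cosines for sides, sin φ₂ = sin φ₁ cos δ + cos φ₁ sin δ cos θ = -0.255576, so φ₂ = -14.8077°.
For the longitude increment, Δλ = atan2( sin θ sin δ cos φ₁, cos δ − sin φ₁ sin φ₂ ) = atan2(-0.710508, 0.642472) = -47.8787°.
λ₂ = λ₁ + Δλ = -80.4080°.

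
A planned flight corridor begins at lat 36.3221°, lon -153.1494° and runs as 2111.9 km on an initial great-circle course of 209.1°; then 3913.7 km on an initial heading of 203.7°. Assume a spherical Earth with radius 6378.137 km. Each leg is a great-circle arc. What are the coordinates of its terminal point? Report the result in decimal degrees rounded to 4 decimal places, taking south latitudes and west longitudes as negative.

Apply the spherical direct solution leg by leg, carrying full precision between legs.
Leg 1: from (36.3221°, -153.1494°), δ = 2111.9/6378.137 = 0.331115 rad, θ = 209.1° → φ = 19.3465°, λ = -162.7959°.
Leg 2: from (19.3465°, -162.7959°), δ = 3913.7/6378.137 = 0.613612 rad, θ = 203.7° → φ = -13.0994°, λ = -176.5429°.

latitude -13.0994°, longitude -176.5429°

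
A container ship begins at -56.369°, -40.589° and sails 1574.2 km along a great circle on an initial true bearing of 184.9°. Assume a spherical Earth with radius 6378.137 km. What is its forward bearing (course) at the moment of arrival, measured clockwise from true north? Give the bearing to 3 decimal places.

final bearing 188.117°

δ = 1574.2/6378.137 = 0.246812 rad (14.1413°).
Start latitude φ₁ = -0.983825 rad; initial bearing θ = 3.227114 rad.
Applying the spherical law of cosines for sides, sin φ₂ = sin φ₁ cos δ + cos φ₁ sin δ cos θ = -0.942207, so φ₂ = -70.426°.
Δλ = atan2( sin θ sin δ cos φ₁ , cos δ − sin φ₁ sin φ₂ ) = atan2(-0.011558, 0.185194) = -0.062329 rad = -3.571°.
Hence λ₂ = -40.589° + -3.571° = -44.160°.
The forward bearing on arrival equals the back-azimuth from the destination plus 180°.
Back-azimuth from P₂ (-70.426°, -44.160°) to P₁ (-56.369°, -40.589°), with Δλ' = λ₁ − λ₂ = 3.571°: atan2( sin Δλ' cos φ₁ , cos φ₂ sin φ₁ − sin φ₂ cos φ₁ cos Δλ' ) = 8.117°.
Final bearing = (8.117° + 180°) mod 360° = 188.117°.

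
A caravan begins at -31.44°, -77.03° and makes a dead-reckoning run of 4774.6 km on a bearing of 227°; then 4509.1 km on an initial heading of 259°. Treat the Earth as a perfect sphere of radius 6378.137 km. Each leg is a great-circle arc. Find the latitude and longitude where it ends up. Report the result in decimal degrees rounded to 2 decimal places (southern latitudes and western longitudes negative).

latitude -42.03°, longitude 171.41°

Apply the spherical direct solution leg by leg, carrying full precision between legs.
Leg 1: from (-31.44°, -77.03°), δ = 4774.6/6378.137 = 0.748588 rad, θ = 227° → φ = -51.09°, λ = -129.46°.
Leg 2: from (-51.09°, -129.46°), δ = 4509.1/6378.137 = 0.706962 rad, θ = 259° → φ = -42.03°, λ = 171.41°.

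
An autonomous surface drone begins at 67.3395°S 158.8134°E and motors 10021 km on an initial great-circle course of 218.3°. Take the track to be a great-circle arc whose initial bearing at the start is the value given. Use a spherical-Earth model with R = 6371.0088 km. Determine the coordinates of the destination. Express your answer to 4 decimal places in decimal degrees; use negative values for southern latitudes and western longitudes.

latitude -17.4818°, longitude 19.3392°

δ = 10021/6371.0088 = 1.572906 rad (90.1209°).
Converting: φ₁ = -1.175296 rad, θ = 3.810054 rad.
Destination latitude: φ₂ = arcsin( sin φ₁ cos δ + cos φ₁ sin δ cos θ ) = arcsin(-0.300403) = -17.4818°.
For the longitude increment, Δλ = atan2( sin θ sin δ cos φ₁, cos δ − sin φ₁ sin φ₂ ) = atan2(-0.238782, -0.279323) = -139.4742°.
Hence λ₂ = 158.8134° + -139.4742° = 19.3392°.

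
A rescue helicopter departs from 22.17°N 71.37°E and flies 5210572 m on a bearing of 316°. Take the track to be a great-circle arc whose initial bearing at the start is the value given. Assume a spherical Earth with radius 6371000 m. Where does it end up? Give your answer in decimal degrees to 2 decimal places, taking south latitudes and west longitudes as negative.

latitude 48.08°, longitude 22.02°

The arc subtends δ = 5210572/6371000 = 0.817858 rad at the centre.
Converting: φ₁ = 0.386939 rad, θ = 5.515240 rad.
sin φ₂ = sin φ₁ cos δ + cos φ₁ sin δ cos θ = (0.377356)(0.683786) + (0.926068)(0.729683)(0.719340) = 0.744114
φ₂ = asin(0.744114) = 0.839208 rad = 48.08°.
Then Δλ = atan2(-0.469406, 0.402990) = -0.861382 rad, from sin θ sin δ cos φ₁ over cos δ − sin φ₁ sin φ₂.
λ₂ = 71.37° + -49.35° = 22.02°.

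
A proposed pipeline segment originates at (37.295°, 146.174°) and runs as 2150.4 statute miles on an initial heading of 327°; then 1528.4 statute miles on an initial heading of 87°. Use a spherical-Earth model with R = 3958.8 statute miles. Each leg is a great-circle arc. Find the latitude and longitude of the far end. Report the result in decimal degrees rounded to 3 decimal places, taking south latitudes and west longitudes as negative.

latitude 54.089°, longitude 152.114°

Apply the spherical direct solution leg by leg, carrying full precision between legs.
Leg 1: from (37.295°, 146.174°), δ = 2150.4/3958.8 = 0.543195 rad, θ = 327° → φ = 59.718°, λ = 112.238°.
Leg 2: from (59.718°, 112.238°), δ = 1528.4/3958.8 = 0.386077 rad, θ = 87° → φ = 54.089°, λ = 152.114°.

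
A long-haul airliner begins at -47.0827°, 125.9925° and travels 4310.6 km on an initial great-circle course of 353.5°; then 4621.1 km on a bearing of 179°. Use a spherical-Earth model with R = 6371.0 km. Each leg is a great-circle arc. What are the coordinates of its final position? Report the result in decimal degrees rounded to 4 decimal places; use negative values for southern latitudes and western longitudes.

latitude -50.0249°, longitude 122.9155°

Apply the spherical direct solution leg by leg, carrying full precision between legs.
Leg 1: from (-47.0827°, 125.9925°), δ = 4310.6/6371 = 0.676597 rad, θ = 353.5° → φ = -8.4753°, λ = 121.8829°.
Leg 2: from (-8.4753°, 121.8829°), δ = 4621.1/6371 = 0.725334 rad, θ = 179° → φ = -50.0249°, λ = 122.9155°.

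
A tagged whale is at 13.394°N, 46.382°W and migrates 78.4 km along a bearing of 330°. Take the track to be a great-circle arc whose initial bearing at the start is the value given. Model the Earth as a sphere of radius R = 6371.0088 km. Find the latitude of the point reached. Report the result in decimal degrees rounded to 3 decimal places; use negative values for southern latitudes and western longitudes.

Central angle δ = d/R = 0.012306 rad.
Converting: φ₁ = 0.233769 rad, θ = 5.759587 rad.
Destination latitude: φ₂ = arcsin( sin φ₁ cos δ + cos φ₁ sin δ cos θ ) = arcsin(0.241995) = 14.004°.
Δλ = atan2( sin θ sin δ cos φ₁ , cos δ − sin φ₁ sin φ₂ ) = atan2(-0.005985, 0.943867) = -0.006341 rad = -0.363°.
λ₂ = λ₁ + Δλ = -46.745°.

latitude 14.004°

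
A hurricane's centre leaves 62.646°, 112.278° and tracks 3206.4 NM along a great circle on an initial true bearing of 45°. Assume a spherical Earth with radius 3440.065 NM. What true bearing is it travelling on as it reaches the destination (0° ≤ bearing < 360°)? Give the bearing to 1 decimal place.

Central angle δ = d/R = 0.932075 rad.
Converting: φ₁ = 1.093379 rad, θ = 0.785398 rad.
Applying the spherical law of cosines for sides, sin φ₂ = sin φ₁ cos δ + cos φ₁ sin δ cos θ = 0.790362, so φ₂ = 52.219°.
For the longitude increment, Δλ = atan2( sin θ sin δ cos φ₁, cos δ − sin φ₁ sin φ₂ ) = atan2(0.260854, -0.105818) = 112.080°.
λ₂ = 112.278° + 112.080° = 224.358°, normalized to (−180°, 180°] → -135.642°.
The forward bearing on arrival equals the back-azimuth from the destination plus 180°.
Back-azimuth from P₂ (52.2°, -135.6°) to P₁ (62.6°, 112.3°), with Δλ' = λ₁ − λ₂ = 247.9°: atan2( sin Δλ' cos φ₁ , cos φ₂ sin φ₁ − sin φ₂ cos φ₁ cos Δλ' ) = 328.0°.
Final bearing = (328.0° + 180°) mod 360° = 148.0°.

final bearing 148.0°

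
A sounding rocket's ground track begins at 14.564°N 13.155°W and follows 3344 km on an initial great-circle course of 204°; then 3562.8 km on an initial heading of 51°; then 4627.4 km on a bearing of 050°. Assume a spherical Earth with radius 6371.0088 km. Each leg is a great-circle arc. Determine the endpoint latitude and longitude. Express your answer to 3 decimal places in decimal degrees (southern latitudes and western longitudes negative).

latitude 31.556°, longitude 36.013°

Apply the spherical direct solution leg by leg, carrying full precision between legs.
Leg 1: from (14.564°, -13.155°), δ = 3344/6371.0088 = 0.524878 rad, θ = 204° → φ = -13.030°, λ = -25.231°.
Leg 2: from (-13.030°, -25.231°), δ = 3562.8/6371.0088 = 0.559221 rad, θ = 51° → φ = 7.710°, λ = -0.645°.
Leg 3: from (7.710°, -0.645°), δ = 4627.4/6371.0088 = 0.726321 rad, θ = 50° → φ = 31.556°, λ = 36.013°.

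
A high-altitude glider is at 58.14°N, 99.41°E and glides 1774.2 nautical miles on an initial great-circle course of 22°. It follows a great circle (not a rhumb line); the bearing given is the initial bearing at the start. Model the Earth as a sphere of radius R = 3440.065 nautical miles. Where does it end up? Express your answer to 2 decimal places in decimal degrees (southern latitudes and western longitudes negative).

Angular distance δ = d/R = 1774.2 / 3440.065 = 0.515746 rad.
Start latitude φ₁ = 1.014734 rad; initial bearing θ = 0.383972 rad.
Destination latitude: φ₂ = arcsin( sin φ₁ cos δ + cos φ₁ sin δ cos θ ) = arcsin(0.980232) = 78.59°.
Then Δλ = atan2(0.097519, 0.037375) = 1.204809 rad, from sin θ sin δ cos φ₁ over cos δ − sin φ₁ sin φ₂.
Hence λ₂ = 99.41° + 69.03° = 168.44°.

latitude 78.59°, longitude 168.44°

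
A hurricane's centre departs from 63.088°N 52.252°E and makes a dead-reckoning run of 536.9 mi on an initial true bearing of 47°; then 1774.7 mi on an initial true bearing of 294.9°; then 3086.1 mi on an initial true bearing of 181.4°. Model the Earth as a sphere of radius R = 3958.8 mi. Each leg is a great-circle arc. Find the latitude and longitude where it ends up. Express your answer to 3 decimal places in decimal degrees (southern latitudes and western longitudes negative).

Apply the spherical direct solution leg by leg, carrying full precision between legs.
Leg 1: from (63.088°, 52.252°), δ = 536.9/3958.8 = 0.135622 rad, θ = 47° → φ = 67.706°, λ = 67.361°.
Leg 2: from (67.706°, 67.361°), δ = 1774.7/3958.8 = 0.448292 rad, θ = 294.9° → φ = 64.562°, λ = 1.116°.
Leg 3: from (64.562°, 1.116°), δ = 3086.1/3958.8 = 0.779554 rad, θ = 181.4° → φ = 19.903°, λ = 0.069°.

latitude 19.903°, longitude 0.069°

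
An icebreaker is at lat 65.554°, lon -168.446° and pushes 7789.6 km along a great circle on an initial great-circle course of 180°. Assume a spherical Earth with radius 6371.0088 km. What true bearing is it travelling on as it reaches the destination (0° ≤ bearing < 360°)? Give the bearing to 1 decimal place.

Central angle δ = d/R = 1.222664 rad.
Start latitude φ₁ = 1.144133 rad; initial bearing θ = 3.141593 rad.
Applying the spherical law of cosines for sides, sin φ₂ = sin φ₁ cos δ + cos φ₁ sin δ cos θ = -0.078450, so φ₂ = -4.499°.
For the longitude increment, Δλ = atan2( sin θ sin δ cos φ₁, cos δ − sin φ₁ sin φ₂ ) = atan2(0.000000, 0.412560) = 0.000°.
Hence λ₂ = -168.446° + 0.000° = -168.446°.
The forward bearing on arrival equals the back-azimuth from the destination plus 180°.
Back-azimuth from P₂ (-4.5°, -168.4°) to P₁ (65.6°, -168.4°), with Δλ' = λ₁ − λ₂ = 0.0°: atan2( sin Δλ' cos φ₁ , cos φ₂ sin φ₁ − sin φ₂ cos φ₁ cos Δλ' ) = 0.0°.
Final bearing = (0.0° + 180°) mod 360° = 180.0°.

final bearing 180.0°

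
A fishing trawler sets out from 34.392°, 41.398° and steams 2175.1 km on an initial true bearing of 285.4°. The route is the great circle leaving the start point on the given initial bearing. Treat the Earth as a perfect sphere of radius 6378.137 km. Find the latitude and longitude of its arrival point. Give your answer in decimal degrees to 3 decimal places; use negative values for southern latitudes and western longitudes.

latitude 37.273°, longitude 17.494°

Central angle δ = d/R = 0.341024 rad.
Start latitude φ₁ = 0.600254 rad; initial bearing θ = 4.981170 rad.
Destination latitude: φ₂ = arcsin( sin φ₁ cos δ + cos φ₁ sin δ cos θ ) = arcsin(0.605614) = 37.273°.
Then Δλ = atan2(-0.266079, 0.600331) = -0.417201 rad, from sin θ sin δ cos φ₁ over cos δ − sin φ₁ sin φ₂.
Hence λ₂ = 41.398° + -23.904° = 17.494°.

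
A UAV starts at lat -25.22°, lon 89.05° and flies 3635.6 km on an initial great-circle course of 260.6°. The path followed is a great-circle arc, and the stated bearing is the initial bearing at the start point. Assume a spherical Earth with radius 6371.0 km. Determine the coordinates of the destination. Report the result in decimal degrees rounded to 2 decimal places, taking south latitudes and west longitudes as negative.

latitude -26.00°, longitude 52.68°

Angular distance δ = d/R = 3635.6 / 6371 = 0.570648 rad.
With φ₁ = -25.22° = -0.440172 rad and θ = 260.6° = 4.548328 rad:
Applying the spherical law of cosines for sides, sin φ₂ = sin φ₁ cos δ + cos φ₁ sin δ cos θ = -0.438396, so φ₂ = -26.00°.
For the longitude increment, Δλ = atan2( sin θ sin δ cos φ₁, cos δ − sin φ₁ sin φ₂ ) = atan2(-0.482125, 0.654753) = -36.37°.
λ₂ = 89.05° + -36.37° = 52.68°.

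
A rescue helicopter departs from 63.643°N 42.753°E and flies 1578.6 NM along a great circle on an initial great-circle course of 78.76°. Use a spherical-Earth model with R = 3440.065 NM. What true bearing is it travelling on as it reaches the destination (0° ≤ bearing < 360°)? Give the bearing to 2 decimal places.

The arc subtends δ = 1578.6/3440.065 = 0.458887 rad at the centre.
With φ₁ = 63.643° = 1.110780 rad and θ = 78.76° = 1.374621 rad:
Destination latitude: φ₂ = arcsin( sin φ₁ cos δ + cos φ₁ sin δ cos θ ) = arcsin(0.841677) = 57.318°.
Δλ = atan2( sin θ sin δ cos φ₁ , cos δ − sin φ₁ sin φ₂ ) = atan2(0.192881, 0.142365) = 0.934957 rad = 53.569°.
λ₂ = 42.753° + 53.569° = 96.322°.
The forward bearing on arrival equals the back-azimuth from the destination plus 180°.
Back-azimuth from P₂ (57.32°, 96.32°) to P₁ (63.64°, 42.75°), with Δλ' = λ₁ − λ₂ = -53.57°: atan2( sin Δλ' cos φ₁ , cos φ₂ sin φ₁ − sin φ₂ cos φ₁ cos Δλ' ) = 306.25°.
Final bearing = (306.25° + 180°) mod 360° = 126.25°.

final bearing 126.25°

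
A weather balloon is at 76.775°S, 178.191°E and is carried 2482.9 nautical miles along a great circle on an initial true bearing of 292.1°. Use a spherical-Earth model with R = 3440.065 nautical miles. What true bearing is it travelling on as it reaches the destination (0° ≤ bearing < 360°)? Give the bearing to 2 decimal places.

The arc subtends δ = 2482.9/3440.065 = 0.721760 rad at the centre.
With φ₁ = -76.775° = -1.339977 rad and θ = 292.1° = 5.098107 rad:
Applying the spherical law of cosines for sides, sin φ₂ = sin φ₁ cos δ + cos φ₁ sin δ cos θ = -0.673869, so φ₂ = -42.366°.
Then Δλ = atan2(-0.140048, 0.094647) = -0.976486 rad, from sin θ sin δ cos φ₁ over cos δ − sin φ₁ sin φ₂.
Hence λ₂ = 178.191° + -55.948° = 122.243°.
The forward bearing on arrival equals the back-azimuth from the destination plus 180°.
Back-azimuth from P₂ (-42.37°, 122.24°) to P₁ (-76.78°, 178.19°), with Δλ' = λ₁ − λ₂ = 55.95°: atan2( sin Δλ' cos φ₁ , cos φ₂ sin φ₁ − sin φ₂ cos φ₁ cos Δλ' ) = 163.33°.
Final bearing = (163.33° + 180°) mod 360° = 343.33°.

final bearing 343.33°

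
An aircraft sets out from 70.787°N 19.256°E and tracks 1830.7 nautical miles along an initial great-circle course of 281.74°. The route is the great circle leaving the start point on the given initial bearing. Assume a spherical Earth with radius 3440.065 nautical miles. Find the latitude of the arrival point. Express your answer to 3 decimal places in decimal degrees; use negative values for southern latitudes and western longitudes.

The arc subtends δ = 1830.7/3440.065 = 0.532170 rad at the centre.
Converting: φ₁ = 1.235466 rad, θ = 4.917291 rad.
Destination latitude: φ₂ = arcsin( sin φ₁ cos δ + cos φ₁ sin δ cos θ ) = arcsin(0.847687) = 57.961°.
Then Δλ = atan2(-0.163484, 0.061235) = -1.212407 rad, from sin θ sin δ cos φ₁ over cos δ − sin φ₁ sin φ₂.
λ₂ = λ₁ + Δλ = -50.210°.

latitude 57.961°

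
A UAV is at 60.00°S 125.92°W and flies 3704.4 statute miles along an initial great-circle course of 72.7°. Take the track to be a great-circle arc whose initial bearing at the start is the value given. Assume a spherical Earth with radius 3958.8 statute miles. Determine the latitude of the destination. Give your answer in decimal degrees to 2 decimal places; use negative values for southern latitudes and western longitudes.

latitude -23.21°

Angular distance δ = d/R = 3704.4 / 3958.8 = 0.935738 rad.
Converting: φ₁ = -1.047198 rad, θ = 1.268854 rad.
sin φ₂ = sin φ₁ cos δ + cos φ₁ sin δ cos θ = (-0.866025)(0.593224) + (0.500000)(0.805037)(0.297375) = -0.394048
φ₂ = asin(-0.394048) = -0.405032 rad = -23.21°.
Δλ = atan2( sin θ sin δ cos φ₁ , cos δ − sin φ₁ sin φ₂ ) = atan2(0.384309, 0.251968) = 0.990466 rad = 56.75°.
λ₂ = λ₁ + Δλ = -69.17°.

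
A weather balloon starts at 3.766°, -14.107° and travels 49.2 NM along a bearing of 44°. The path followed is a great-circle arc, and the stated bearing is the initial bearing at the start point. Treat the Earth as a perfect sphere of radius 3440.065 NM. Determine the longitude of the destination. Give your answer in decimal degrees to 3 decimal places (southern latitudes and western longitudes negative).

longitude -13.536°

Central angle δ = d/R = 0.014302 rad.
Converting: φ₁ = 0.065729 rad, θ = 0.767945 rad.
Destination latitude: φ₂ = arcsin( sin φ₁ cos δ + cos φ₁ sin δ cos θ ) = arcsin(0.075941) = 4.355°.
Then Δλ = atan2(0.009913, 0.994910) = 0.009964 rad, from sin θ sin δ cos φ₁ over cos δ − sin φ₁ sin φ₂.
λ₂ = -14.107° + 0.571° = -13.536°.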